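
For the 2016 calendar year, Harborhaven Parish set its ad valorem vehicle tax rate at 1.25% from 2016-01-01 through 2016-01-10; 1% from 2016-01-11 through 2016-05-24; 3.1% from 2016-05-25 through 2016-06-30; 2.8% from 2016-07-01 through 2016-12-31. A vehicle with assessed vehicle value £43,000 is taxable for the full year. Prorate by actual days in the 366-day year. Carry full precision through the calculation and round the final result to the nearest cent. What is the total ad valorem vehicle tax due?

2016-01-01 to 2016-01-10: 10 days at 1.25% → £43,000 × 1.25% × 10/366 = £14.6858
2016-01-11 to 2016-05-24: 135 days at 1% → £43,000 × 1% × 135/366 = £158.6066
2016-05-25 to 2016-06-30: 37 days at 3.1% → £43,000 × 3.1% × 37/366 = £134.7568
2016-07-01 to 2016-12-31: 184 days at 2.8% → £43,000 × 2.8% × 184/366 = £605.2896
Total = £913.3388

£913.34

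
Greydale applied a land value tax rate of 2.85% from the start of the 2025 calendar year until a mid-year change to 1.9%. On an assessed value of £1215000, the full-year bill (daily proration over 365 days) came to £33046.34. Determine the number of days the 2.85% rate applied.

Let d = days at the first rate; then 365 − d days at the second rate.
£1215000 × [2.85%·d + 1.9%·(365−d)] / 365 = £33046.34
Solving gives d = 315, so the new rate took effect on 12 November 2025.

315 days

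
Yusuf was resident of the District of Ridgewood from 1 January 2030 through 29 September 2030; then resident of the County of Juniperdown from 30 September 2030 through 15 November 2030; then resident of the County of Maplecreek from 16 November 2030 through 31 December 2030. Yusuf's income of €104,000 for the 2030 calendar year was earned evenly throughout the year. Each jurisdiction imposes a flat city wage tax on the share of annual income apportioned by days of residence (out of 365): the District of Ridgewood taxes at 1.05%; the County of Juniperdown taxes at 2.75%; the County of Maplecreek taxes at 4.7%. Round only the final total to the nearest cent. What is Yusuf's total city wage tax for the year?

€1,798.06

The District of Ridgewood, 1 January – 29 September 2030: 272 days → €104,000 × 1.05% × 272/365 = €813.7644
The County of Juniperdown, 30 September – 15 November 2030: 47 days → €104,000 × 2.75% × 47/365 = €368.2740
The County of Maplecreek, 16 November – 31 December 2030: 46 days → €104,000 × 4.7% × 46/365 = €616.0219
Total = €1,798.0603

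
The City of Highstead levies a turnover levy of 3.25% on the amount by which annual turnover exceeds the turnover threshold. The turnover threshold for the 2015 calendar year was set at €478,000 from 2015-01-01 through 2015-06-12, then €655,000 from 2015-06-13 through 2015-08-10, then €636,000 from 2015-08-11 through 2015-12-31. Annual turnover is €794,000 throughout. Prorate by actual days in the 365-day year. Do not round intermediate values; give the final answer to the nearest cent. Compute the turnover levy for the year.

€7,328.35

2015-01-01 to 2015-06-12: 163 days, exemption €478,000 → (€794,000 − €478,000) × 3.25% × 163/365 = €4,586.3288
2015-06-13 to 2015-08-10: 59 days, exemption €655,000 → (€794,000 − €655,000) × 3.25% × 59/365 = €730.2260
2015-08-11 to 2015-12-31: 143 days, exemption €636,000 → (€794,000 − €636,000) × 3.25% × 143/365 = €2,011.7945
Total = €7,328.3493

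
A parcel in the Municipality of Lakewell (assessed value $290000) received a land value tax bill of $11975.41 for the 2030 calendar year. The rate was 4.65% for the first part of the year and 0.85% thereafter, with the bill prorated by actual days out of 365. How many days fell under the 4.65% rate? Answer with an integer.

315 days

Let d = days at the first rate; then 365 − d days at the second rate.
$290000 × [4.65%·d + 0.85%·(365−d)] / 365 = $11975.41
Solving gives d = 315, so the new rate took effect on 12 Nov 2030.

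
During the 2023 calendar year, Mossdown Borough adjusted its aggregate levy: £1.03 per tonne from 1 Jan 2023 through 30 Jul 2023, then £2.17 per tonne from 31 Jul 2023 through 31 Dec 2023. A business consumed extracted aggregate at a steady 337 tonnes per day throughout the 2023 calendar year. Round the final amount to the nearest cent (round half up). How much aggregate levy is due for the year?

£185,858.87

1 Jan – 30 Jul 2023: 211 days × 337 tonnes/day = 71,107 tonnes at £1.03/tonne → £73,240.21
31 Jul – 31 Dec 2023: 154 days × 337 tonnes/day = 51,898 tonnes at £2.17/tonne → £112,618.66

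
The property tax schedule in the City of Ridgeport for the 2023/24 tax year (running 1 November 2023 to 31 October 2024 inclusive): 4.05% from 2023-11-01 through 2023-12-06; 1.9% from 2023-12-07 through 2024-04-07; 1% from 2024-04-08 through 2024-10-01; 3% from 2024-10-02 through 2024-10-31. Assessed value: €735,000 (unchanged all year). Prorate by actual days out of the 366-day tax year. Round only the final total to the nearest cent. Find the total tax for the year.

€12,982.99

2023-11-01 to 2023-12-06: 36 days at 4.05% → €735,000 × 4.05% × 36/366 = €2,927.9508
2023-12-07 to 2024-04-07: 123 days at 1.9% → €735,000 × 1.9% × 123/366 = €4,693.1557
2024-04-08 to 2024-10-01: 177 days at 1% → €735,000 × 1% × 177/366 = €3,554.5082
2024-10-02 to 2024-10-31: 30 days at 3% → €735,000 × 3% × 30/366 = €1,807.3770
Total = €12,982.9918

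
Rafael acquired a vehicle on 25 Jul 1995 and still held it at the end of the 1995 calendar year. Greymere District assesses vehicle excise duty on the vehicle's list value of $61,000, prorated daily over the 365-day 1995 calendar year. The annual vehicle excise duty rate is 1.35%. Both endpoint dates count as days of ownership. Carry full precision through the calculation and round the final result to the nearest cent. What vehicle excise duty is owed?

$360.99

Days held (25 Jul – 31 Dec 1995): 160 out of 365
Tax = $61,000 × 1.35% × 160/365 = $360.9863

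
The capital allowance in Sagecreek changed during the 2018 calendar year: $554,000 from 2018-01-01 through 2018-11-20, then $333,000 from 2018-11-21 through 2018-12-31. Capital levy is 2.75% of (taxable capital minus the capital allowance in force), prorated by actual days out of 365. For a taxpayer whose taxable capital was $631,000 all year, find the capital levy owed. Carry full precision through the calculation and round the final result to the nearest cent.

$2,800.18

2018-01-01 to 2018-11-20: 324 days, exemption $554,000 → ($631,000 − $554,000) × 2.75% × 324/365 = $1,879.6438
2018-11-21 to 2018-12-31: 41 days, exemption $333,000 → ($631,000 − $333,000) × 2.75% × 41/365 = $920.5342
Total = $2,800.1781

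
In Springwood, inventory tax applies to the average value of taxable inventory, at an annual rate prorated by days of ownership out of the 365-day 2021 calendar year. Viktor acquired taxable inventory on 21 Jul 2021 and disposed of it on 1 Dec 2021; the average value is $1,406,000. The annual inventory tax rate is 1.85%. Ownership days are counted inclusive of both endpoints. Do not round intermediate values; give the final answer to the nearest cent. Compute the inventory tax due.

Days held (21 Jul – 1 Dec 2021): 134 out of 365
Tax = $1,406,000 × 1.85% × 134/365 = $9,549.2438

$9,549.24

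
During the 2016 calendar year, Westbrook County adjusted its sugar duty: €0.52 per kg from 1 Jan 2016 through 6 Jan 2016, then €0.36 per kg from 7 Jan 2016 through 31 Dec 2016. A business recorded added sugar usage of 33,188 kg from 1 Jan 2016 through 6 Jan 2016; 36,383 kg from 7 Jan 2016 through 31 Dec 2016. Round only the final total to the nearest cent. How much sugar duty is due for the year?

1 Jan – 6 Jan 2016: 33,188 kg at €0.52/kg → €17257.76
7 Jan – 31 Dec 2016: 36,383 kg at €0.36/kg → €13097.88

€30355.64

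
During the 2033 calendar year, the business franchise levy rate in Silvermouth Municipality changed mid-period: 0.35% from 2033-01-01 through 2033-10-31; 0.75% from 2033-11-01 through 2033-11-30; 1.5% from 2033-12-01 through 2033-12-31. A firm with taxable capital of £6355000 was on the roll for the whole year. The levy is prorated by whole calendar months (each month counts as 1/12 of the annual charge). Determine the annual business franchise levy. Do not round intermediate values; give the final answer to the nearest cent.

2033-01-01 to 2033-10-31: 10 months at 0.35% → £6355000 × 0.35% × 10/12 = £18535.4167
2033-11-01 to 2033-11-30: 1 month at 0.75% → £6355000 × 0.75% × 1/12 = £3971.8750
2033-12-01 to 2033-12-31: 1 month at 1.5% → £6355000 × 1.5% × 1/12 = £7943.7500
Total = £30451.0417

£30451.04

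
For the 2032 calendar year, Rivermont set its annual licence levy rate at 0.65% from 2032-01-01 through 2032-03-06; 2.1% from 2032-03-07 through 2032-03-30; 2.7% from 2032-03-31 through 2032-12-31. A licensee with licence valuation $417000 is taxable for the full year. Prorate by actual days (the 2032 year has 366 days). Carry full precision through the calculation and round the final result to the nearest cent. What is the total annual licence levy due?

2032-01-01 to 2032-03-06: 66 days at 0.65% → $417000 × 0.65% × 66/366 = $488.7787
2032-03-07 to 2032-03-30: 24 days at 2.1% → $417000 × 2.1% × 24/366 = $574.2295
2032-03-31 to 2032-12-31: 276 days at 2.7% → $417000 × 2.7% × 276/366 = $8490.3934
Total = $9553.4016

$9553.40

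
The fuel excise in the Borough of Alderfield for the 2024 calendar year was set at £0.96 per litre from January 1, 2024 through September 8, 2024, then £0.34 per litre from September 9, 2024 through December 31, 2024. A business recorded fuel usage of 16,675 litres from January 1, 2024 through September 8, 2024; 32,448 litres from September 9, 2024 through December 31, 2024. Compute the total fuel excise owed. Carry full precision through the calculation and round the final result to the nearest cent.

January 1 – September 8, 2024: 16,675 litres at £0.96/litre → £16,008.00
September 9 – December 31, 2024: 32,448 litres at £0.34/litre → £11,032.32

£27,040.32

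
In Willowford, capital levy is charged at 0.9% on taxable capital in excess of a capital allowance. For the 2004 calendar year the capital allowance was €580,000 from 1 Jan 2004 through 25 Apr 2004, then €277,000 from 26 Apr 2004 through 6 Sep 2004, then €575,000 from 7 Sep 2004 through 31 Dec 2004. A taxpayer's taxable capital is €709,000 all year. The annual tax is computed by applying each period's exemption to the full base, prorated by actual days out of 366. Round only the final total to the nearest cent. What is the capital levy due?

1 Jan – 25 Apr 2004: 116 days, exemption €580,000 → (€709,000 − €580,000) × 0.9% × 116/366 = €367.9672
26 Apr – 6 Sep 2004: 134 days, exemption €277,000 → (€709,000 − €277,000) × 0.9% × 134/366 = €1,423.4754
7 Sep – 31 Dec 2004: 116 days, exemption €575,000 → (€709,000 − €575,000) × 0.9% × 116/366 = €382.2295
Total = €2,173.6721

€2,173.67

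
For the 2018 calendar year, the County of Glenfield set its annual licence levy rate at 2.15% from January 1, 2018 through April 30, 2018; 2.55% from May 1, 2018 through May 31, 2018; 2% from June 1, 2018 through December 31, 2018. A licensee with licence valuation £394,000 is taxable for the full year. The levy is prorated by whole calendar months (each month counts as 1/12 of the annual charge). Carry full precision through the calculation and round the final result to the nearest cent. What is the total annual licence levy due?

January 1 – April 30, 2018: 4 months at 2.15% → £394,000 × 2.15% × 4/12 = £2,823.6667
May 1 – May 31, 2018: 1 month at 2.55% → £394,000 × 2.55% × 1/12 = £837.2500
June 1 – December 31, 2018: 7 months at 2% → £394,000 × 2% × 7/12 = £4,596.6667
Total = £8,257.5833

£8,257.58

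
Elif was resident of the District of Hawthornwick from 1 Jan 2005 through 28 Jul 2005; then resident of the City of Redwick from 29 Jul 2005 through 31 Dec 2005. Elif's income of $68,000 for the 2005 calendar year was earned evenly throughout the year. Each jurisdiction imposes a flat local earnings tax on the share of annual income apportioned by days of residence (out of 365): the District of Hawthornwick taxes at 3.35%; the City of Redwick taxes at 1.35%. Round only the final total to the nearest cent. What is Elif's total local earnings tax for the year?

$1,696.74

The District of Hawthornwick, 1 Jan – 28 Jul 2005: 209 days → $68,000 × 3.35% × 209/365 = $1,304.3890
The City of Redwick, 29 Jul – 31 Dec 2005: 156 days → $68,000 × 1.35% × 156/365 = $392.3507
Total = $1,696.7397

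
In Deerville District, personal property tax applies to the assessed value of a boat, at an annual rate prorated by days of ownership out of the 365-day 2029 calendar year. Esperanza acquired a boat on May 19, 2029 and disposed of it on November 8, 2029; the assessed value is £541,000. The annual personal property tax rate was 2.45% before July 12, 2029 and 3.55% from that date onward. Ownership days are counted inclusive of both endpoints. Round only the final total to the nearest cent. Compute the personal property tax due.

May 19 – July 11, 2029: 54 days at 2.45% → £541,000 × 2.45% × 54/365 = £1,960.9397
July 12 – November 8, 2029: 120 days at 3.55% → £541,000 × 3.55% × 120/365 = £6,314.1370
Total = £8,275.0767

£8,275.08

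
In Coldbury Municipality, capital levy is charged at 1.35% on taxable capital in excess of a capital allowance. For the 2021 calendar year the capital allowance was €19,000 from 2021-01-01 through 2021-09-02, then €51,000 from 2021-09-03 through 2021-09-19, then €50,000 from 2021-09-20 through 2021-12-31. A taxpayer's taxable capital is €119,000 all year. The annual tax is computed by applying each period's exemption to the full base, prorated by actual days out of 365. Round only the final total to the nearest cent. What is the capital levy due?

€1,211.78

2021-01-01 to 2021-09-02: 245 days, exemption €19,000 → (€119,000 − €19,000) × 1.35% × 245/365 = €906.1644
2021-09-03 to 2021-09-19: 17 days, exemption €51,000 → (€119,000 − €51,000) × 1.35% × 17/365 = €42.7562
2021-09-20 to 2021-12-31: 103 days, exemption €50,000 → (€119,000 − €50,000) × 1.35% × 103/365 = €262.8616
Total = €1,211.7822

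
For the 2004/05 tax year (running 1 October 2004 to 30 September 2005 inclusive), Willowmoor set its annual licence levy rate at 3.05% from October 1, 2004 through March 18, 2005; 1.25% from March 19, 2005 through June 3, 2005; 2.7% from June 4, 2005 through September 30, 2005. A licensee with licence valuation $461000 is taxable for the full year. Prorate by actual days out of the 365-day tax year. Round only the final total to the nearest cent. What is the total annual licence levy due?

October 1, 2004 – March 18, 2005: 169 days at 3.05% → $461000 × 3.05% × 169/365 = $6510.2041
March 19 – June 3, 2005: 77 days at 1.25% → $461000 × 1.25% × 77/365 = $1215.6507
June 4 – September 30, 2005: 119 days at 2.7% → $461000 × 2.7% × 119/365 = $4058.0630
Total = $11783.9178

$11783.92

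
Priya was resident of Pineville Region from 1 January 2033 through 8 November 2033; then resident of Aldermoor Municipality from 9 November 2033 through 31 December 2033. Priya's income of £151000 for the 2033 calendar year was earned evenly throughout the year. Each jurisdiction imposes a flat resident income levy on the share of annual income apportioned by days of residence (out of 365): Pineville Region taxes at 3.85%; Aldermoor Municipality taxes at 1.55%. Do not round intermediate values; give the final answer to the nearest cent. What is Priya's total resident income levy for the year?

Pineville Region, 1 January – 8 November 2033: 312 days → £151000 × 3.85% × 312/365 = £4969.3479
Aldermoor Municipality, 9 November – 31 December 2033: 53 days → £151000 × 1.55% × 53/365 = £339.8534
Total = £5309.2014

£5309.20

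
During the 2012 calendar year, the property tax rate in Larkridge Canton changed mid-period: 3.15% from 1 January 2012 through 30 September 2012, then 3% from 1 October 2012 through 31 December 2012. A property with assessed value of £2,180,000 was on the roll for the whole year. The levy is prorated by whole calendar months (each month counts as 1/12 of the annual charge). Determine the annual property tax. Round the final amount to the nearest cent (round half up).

1 January – 30 September 2012: 9 months at 3.15% → £2,180,000 × 3.15% × 9/12 = £51,502.5000
1 October – 31 December 2012: 3 months at 3% → £2,180,000 × 3% × 3/12 = £16,350.0000
Total = £67,852.5000

£67,852.50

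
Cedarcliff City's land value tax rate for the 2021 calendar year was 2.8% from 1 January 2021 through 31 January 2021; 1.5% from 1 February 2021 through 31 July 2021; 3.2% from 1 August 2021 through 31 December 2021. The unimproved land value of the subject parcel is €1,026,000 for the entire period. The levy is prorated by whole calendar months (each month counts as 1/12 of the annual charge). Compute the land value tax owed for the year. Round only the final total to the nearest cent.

€23,769.00

1 January – 31 January 2021: 1 month at 2.8% → €1,026,000 × 2.8% × 1/12 = €2,394.0000
1 February – 31 July 2021: 6 months at 1.5% → €1,026,000 × 1.5% × 6/12 = €7,695.0000
1 August – 31 December 2021: 5 months at 3.2% → €1,026,000 × 3.2% × 5/12 = €13,680.0000
Total = €23,769.0000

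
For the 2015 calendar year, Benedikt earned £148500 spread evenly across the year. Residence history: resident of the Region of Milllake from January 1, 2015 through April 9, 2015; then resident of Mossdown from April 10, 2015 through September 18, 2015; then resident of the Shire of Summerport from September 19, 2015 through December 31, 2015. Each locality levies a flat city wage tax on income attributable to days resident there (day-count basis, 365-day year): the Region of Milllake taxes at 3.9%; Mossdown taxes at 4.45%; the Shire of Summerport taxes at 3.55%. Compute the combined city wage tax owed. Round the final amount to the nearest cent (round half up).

£6005.91

The Region of Milllake, January 1 – April 9, 2015: 99 days → £148500 × 3.9% × 99/365 = £1570.8452
Mossdown, April 10 – September 18, 2015: 162 days → £148500 × 4.45% × 162/365 = £2932.9767
The Shire of Summerport, September 19 – December 31, 2015: 104 days → £148500 × 3.55% × 104/365 = £1502.0877
Total = £6005.9096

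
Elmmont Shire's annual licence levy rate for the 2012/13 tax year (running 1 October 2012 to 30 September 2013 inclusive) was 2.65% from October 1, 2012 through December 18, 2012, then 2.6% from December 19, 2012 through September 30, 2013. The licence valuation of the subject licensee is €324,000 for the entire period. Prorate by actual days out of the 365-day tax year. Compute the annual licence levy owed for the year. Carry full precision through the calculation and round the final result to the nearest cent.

€8,459.06

October 1 – December 18, 2012: 79 days at 2.65% → €324,000 × 2.65% × 79/365 = €1,858.3397
December 19, 2012 – September 30, 2013: 286 days at 2.6% → €324,000 × 2.6% × 286/365 = €6,600.7233
Total = €8,459.0630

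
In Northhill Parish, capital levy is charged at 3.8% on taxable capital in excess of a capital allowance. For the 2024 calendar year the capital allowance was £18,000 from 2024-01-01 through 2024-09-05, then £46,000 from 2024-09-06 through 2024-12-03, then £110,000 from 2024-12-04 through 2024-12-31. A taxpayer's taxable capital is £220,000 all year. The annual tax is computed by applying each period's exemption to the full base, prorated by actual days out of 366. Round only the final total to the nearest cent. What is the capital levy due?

£7,149.81

2024-01-01 to 2024-09-05: 249 days, exemption £18,000 → (£220,000 − £18,000) × 3.8% × 249/366 = £5,222.1967
2024-09-06 to 2024-12-03: 89 days, exemption £46,000 → (£220,000 − £46,000) × 3.8% × 89/366 = £1,607.8361
2024-12-04 to 2024-12-31: 28 days, exemption £110,000 → (£220,000 − £110,000) × 3.8% × 28/366 = £319.7814
Total = £7,149.8142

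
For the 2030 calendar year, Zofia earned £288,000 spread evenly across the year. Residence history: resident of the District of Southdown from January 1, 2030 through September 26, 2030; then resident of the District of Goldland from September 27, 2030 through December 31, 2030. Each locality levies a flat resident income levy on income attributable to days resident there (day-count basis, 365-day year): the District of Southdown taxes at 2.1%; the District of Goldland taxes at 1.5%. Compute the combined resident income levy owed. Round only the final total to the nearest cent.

The District of Southdown, January 1 – September 26, 2030: 269 days → £288,000 × 2.1% × 269/365 = £4,457.2932
The District of Goldland, September 27 – December 31, 2030: 96 days → £288,000 × 1.5% × 96/365 = £1,136.2192
Total = £5,593.5123

£5,593.51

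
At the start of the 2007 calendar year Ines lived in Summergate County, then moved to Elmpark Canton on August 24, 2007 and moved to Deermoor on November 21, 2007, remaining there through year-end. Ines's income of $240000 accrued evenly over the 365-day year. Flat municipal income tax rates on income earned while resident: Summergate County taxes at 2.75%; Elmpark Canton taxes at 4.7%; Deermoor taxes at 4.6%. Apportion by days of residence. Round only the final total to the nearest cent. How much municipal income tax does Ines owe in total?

$8239.89

Summergate County, January 1 – August 23, 2007: 235 days → $240000 × 2.75% × 235/365 = $4249.3151
Elmpark Canton, August 24 – November 20, 2007: 89 days → $240000 × 4.7% × 89/365 = $2750.4658
Deermoor, November 21 – December 31, 2007: 41 days → $240000 × 4.6% × 41/365 = $1240.1096
Total = $8239.8904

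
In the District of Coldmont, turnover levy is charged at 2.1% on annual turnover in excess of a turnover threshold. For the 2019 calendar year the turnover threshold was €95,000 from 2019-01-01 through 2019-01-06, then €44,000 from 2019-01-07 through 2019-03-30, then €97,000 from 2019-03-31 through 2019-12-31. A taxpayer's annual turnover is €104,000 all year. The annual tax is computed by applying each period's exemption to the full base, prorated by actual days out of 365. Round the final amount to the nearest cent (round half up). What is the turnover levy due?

2019-01-01 to 2019-01-06: 6 days, exemption €95,000 → (€104,000 − €95,000) × 2.1% × 6/365 = €3.1068
2019-01-07 to 2019-03-30: 83 days, exemption €44,000 → (€104,000 − €44,000) × 2.1% × 83/365 = €286.5205
2019-03-31 to 2019-12-31: 276 days, exemption €97,000 → (€104,000 − €97,000) × 2.1% × 276/365 = €111.1562
Total = €400.7836

€400.78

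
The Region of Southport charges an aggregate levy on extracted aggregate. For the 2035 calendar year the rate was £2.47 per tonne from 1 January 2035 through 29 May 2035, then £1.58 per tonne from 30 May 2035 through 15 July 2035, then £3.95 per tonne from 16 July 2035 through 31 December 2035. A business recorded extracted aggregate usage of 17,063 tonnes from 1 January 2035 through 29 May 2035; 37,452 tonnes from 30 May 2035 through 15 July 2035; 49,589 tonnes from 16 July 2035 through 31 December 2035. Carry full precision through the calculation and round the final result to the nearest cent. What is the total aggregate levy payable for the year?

1 January – 29 May 2035: 17,063 tonnes at £2.47/tonne → £42,145.61
30 May – 15 July 2035: 37,452 tonnes at £1.58/tonne → £59,174.16
16 July – 31 December 2035: 49,589 tonnes at £3.95/tonne → £195,876.55

£297,196.32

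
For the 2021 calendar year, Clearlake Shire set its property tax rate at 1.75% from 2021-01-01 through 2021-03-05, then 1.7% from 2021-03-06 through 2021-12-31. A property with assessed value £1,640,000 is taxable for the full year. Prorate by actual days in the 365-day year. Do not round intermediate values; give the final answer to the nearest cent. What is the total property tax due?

2021-01-01 to 2021-03-05: 64 days at 1.75% → £1,640,000 × 1.75% × 64/365 = £5,032.3288
2021-03-06 to 2021-12-31: 301 days at 1.7% → £1,640,000 × 1.7% × 301/365 = £22,991.4521
Total = £28,023.7808

£28,023.78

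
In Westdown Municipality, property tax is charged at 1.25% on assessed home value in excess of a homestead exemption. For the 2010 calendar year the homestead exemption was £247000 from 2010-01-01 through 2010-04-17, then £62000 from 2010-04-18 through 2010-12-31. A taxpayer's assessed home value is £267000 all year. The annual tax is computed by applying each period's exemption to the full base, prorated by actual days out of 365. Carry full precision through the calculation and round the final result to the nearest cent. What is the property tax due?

£1884.59

2010-01-01 to 2010-04-17: 107 days, exemption £247000 → (£267000 − £247000) × 1.25% × 107/365 = £73.2877
2010-04-18 to 2010-12-31: 258 days, exemption £62000 → (£267000 − £62000) × 1.25% × 258/365 = £1811.3014
Total = £1884.5890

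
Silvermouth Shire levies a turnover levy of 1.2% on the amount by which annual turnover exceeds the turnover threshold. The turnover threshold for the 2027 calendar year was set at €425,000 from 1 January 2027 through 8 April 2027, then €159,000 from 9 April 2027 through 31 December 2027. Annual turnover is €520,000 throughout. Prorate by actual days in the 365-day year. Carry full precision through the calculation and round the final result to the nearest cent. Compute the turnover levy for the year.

€3,474.97

1 January – 8 April 2027: 98 days, exemption €425,000 → (€520,000 − €425,000) × 1.2% × 98/365 = €306.0822
9 April – 31 December 2027: 267 days, exemption €159,000 → (€520,000 − €159,000) × 1.2% × 267/365 = €3,168.8877
Total = €3,474.9699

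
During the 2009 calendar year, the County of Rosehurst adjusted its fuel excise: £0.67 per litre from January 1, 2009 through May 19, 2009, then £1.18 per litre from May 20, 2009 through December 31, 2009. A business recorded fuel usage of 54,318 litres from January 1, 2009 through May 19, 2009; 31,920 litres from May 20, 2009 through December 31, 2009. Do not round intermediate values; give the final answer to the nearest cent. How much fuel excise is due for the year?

January 1 – May 19, 2009: 54,318 litres at £0.67/litre → £36,393.06
May 20 – December 31, 2009: 31,920 litres at £1.18/litre → £37,665.60

£74,058.66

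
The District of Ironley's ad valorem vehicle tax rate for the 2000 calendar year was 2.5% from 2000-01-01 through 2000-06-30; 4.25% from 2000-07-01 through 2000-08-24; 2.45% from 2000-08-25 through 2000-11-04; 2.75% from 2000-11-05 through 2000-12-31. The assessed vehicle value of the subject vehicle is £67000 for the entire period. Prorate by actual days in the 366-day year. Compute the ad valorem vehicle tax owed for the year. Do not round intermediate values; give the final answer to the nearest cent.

2000-01-01 to 2000-06-30: 182 days at 2.5% → £67000 × 2.5% × 182/366 = £832.9235
2000-07-01 to 2000-08-24: 55 days at 4.25% → £67000 × 4.25% × 55/366 = £427.9030
2000-08-25 to 2000-11-04: 72 days at 2.45% → £67000 × 2.45% × 72/366 = £322.9180
2000-11-05 to 2000-12-31: 57 days at 2.75% → £67000 × 2.75% × 57/366 = £286.9467
Total = £1870.6913

£1870.69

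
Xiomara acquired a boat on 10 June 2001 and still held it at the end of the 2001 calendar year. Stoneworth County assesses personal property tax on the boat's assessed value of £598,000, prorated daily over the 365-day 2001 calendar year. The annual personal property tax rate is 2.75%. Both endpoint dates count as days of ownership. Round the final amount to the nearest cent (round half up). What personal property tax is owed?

Days held (10 June – 31 December 2001): 205 out of 365
Tax = £598,000 × 2.75% × 205/365 = £9,236.2329

£9,236.23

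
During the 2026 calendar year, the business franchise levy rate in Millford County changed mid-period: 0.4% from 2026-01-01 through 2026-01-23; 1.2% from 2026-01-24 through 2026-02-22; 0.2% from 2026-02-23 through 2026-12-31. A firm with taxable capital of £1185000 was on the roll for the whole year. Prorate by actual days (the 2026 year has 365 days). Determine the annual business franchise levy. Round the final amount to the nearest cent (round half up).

2026-01-01 to 2026-01-23: 23 days at 0.4% → £1185000 × 0.4% × 23/365 = £298.6849
2026-01-24 to 2026-02-22: 30 days at 1.2% → £1185000 × 1.2% × 30/365 = £1168.7671
2026-02-23 to 2026-12-31: 312 days at 0.2% → £1185000 × 0.2% × 312/365 = £2025.8630
Total = £3493.3151

£3493.32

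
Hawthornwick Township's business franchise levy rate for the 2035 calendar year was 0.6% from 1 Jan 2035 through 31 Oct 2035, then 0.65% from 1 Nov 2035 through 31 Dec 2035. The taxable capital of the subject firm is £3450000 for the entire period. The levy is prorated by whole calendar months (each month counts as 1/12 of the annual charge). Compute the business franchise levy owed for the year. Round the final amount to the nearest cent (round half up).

1 Jan – 31 Oct 2035: 10 months at 0.6% → £3450000 × 0.6% × 10/12 = £17250.0000
1 Nov – 31 Dec 2035: 2 months at 0.65% → £3450000 × 0.65% × 2/12 = £3737.5000
Total = £20987.5000

£20987.50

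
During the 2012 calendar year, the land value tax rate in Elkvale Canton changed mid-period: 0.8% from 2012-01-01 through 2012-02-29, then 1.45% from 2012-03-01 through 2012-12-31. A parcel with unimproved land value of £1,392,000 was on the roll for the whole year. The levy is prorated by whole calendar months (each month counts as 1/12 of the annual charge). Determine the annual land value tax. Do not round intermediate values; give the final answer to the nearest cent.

£18,676.00

2012-01-01 to 2012-02-29: 2 months at 0.8% → £1,392,000 × 0.8% × 2/12 = £1,856.0000
2012-03-01 to 2012-12-31: 10 months at 1.45% → £1,392,000 × 1.45% × 10/12 = £16,820.0000
Total = £18,676.0000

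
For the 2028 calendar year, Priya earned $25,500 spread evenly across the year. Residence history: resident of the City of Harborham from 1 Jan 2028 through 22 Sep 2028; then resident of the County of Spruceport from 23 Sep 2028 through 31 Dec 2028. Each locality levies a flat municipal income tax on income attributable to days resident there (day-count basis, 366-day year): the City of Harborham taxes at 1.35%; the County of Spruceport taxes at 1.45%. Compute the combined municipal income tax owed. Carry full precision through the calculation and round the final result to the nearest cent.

The City of Harborham, 1 Jan – 22 Sep 2028: 266 days → $25,500 × 1.35% × 266/366 = $250.1926
The County of Spruceport, 23 Sep – 31 Dec 2028: 100 days → $25,500 × 1.45% × 100/366 = $101.0246
Total = $351.2172

$351.22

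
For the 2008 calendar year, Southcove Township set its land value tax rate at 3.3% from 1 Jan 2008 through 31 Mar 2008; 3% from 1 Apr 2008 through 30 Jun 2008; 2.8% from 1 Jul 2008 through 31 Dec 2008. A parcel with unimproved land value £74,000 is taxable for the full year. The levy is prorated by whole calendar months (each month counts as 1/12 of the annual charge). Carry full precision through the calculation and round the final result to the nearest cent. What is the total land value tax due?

1 Jan – 31 Mar 2008: 3 months at 3.3% → £74,000 × 3.3% × 3/12 = £610.5000
1 Apr – 30 Jun 2008: 3 months at 3% → £74,000 × 3% × 3/12 = £555.0000
1 Jul – 31 Dec 2008: 6 months at 2.8% → £74,000 × 2.8% × 6/12 = £1,036.0000
Total = £2,201.5000

£2,201.50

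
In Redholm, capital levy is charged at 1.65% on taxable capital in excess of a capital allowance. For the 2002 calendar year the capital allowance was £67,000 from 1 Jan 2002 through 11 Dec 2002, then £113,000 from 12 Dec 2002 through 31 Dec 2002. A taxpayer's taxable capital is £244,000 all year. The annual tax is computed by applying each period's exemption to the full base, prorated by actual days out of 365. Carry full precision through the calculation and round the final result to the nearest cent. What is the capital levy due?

1 Jan – 11 Dec 2002: 345 days, exemption £67,000 → (£244,000 − £67,000) × 1.65% × 345/365 = £2,760.4726
12 Dec – 31 Dec 2002: 20 days, exemption £113,000 → (£244,000 − £113,000) × 1.65% × 20/365 = £118.4384
Total = £2,878.9110

£2,878.91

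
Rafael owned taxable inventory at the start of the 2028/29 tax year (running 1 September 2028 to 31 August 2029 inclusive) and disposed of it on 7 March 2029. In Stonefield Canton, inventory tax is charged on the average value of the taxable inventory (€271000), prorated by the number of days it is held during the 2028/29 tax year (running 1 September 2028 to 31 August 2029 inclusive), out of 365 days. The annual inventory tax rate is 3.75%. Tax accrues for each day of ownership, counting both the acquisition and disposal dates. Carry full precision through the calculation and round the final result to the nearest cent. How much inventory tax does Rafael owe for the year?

€5234.38

Days held (1 September 2028 – 7 March 2029): 188 out of 365
Tax = €271000 × 3.75% × 188/365 = €5234.3836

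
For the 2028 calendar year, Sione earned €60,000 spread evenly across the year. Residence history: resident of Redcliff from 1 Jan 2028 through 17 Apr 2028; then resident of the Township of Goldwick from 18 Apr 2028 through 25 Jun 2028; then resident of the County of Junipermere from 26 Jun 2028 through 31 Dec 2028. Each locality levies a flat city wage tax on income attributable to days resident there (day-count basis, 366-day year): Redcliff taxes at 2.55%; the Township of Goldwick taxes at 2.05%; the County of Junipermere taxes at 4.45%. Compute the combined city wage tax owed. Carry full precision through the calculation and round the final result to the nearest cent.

Redcliff, 1 Jan – 17 Apr 2028: 108 days → €60,000 × 2.55% × 108/366 = €451.4754
The Township of Goldwick, 18 Apr – 25 Jun 2028: 69 days → €60,000 × 2.05% × 69/366 = €231.8852
The County of Junipermere, 26 Jun – 31 Dec 2028: 189 days → €60,000 × 4.45% × 189/366 = €1,378.7705
Total = €2,062.1311

€2,062.13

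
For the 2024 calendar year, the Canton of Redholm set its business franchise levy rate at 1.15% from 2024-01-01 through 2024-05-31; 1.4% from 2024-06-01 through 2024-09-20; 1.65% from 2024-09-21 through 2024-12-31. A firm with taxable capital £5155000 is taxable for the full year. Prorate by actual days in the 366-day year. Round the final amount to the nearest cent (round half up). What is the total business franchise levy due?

2024-01-01 to 2024-05-31: 152 days at 1.15% → £5155000 × 1.15% × 152/366 = £24620.0546
2024-06-01 to 2024-09-20: 112 days at 1.4% → £5155000 × 1.4% × 112/366 = £22084.8087
2024-09-21 to 2024-12-31: 102 days at 1.65% → £5155000 × 1.65% × 102/366 = £23704.5492
Total = £70409.4126

£70409.41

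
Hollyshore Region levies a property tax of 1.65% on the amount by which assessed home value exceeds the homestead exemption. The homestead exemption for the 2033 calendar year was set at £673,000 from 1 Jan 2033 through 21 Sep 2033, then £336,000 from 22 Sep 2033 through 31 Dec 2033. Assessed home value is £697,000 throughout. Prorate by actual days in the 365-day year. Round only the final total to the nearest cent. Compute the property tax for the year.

£1,934.66

1 Jan – 21 Sep 2033: 264 days, exemption £673,000 → (£697,000 − £673,000) × 1.65% × 264/365 = £286.4219
22 Sep – 31 Dec 2033: 101 days, exemption £336,000 → (£697,000 − £336,000) × 1.65% × 101/365 = £1,648.2370
Total = £1,934.6589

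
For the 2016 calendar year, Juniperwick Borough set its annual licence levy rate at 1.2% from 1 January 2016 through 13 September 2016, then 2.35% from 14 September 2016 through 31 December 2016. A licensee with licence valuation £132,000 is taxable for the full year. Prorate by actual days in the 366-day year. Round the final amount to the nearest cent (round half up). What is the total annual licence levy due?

£2,036.08

1 January – 13 September 2016: 257 days at 1.2% → £132,000 × 1.2% × 257/366 = £1,112.2623
14 September – 31 December 2016: 109 days at 2.35% → £132,000 × 2.35% × 109/366 = £923.8197
Total = £2,036.0820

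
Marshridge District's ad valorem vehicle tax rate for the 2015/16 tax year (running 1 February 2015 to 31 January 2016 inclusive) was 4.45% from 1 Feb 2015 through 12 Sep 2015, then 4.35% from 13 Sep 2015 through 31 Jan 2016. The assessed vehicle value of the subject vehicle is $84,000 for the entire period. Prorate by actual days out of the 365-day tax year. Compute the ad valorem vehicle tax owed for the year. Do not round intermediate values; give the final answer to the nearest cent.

1 Feb – 12 Sep 2015: 224 days at 4.45% → $84,000 × 4.45% × 224/365 = $2,294.0055
13 Sep 2015 – 31 Jan 2016: 141 days at 4.35% → $84,000 × 4.35% × 141/365 = $1,411.5452
Total = $3,705.5507

$3,705.55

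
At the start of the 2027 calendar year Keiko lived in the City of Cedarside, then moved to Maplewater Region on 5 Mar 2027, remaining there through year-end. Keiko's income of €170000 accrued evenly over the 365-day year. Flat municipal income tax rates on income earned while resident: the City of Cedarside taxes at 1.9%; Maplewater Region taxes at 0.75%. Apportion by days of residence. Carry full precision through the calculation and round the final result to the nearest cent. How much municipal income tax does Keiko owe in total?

€1612.44

The City of Cedarside, 1 Jan – 4 Mar 2027: 63 days → €170000 × 1.9% × 63/365 = €557.5068
Maplewater Region, 5 Mar – 31 Dec 2027: 302 days → €170000 × 0.75% × 302/365 = €1054.9315
Total = €1612.4384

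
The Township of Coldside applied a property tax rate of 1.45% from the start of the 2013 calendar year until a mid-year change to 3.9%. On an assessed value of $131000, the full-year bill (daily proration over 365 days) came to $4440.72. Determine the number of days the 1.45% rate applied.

76 days

Let d = days at the first rate; then 365 − d days at the second rate.
$131000 × [1.45%·d + 3.9%·(365−d)] / 365 = $4440.72
Solving gives d = 76, so the new rate took effect on March 18, 2013.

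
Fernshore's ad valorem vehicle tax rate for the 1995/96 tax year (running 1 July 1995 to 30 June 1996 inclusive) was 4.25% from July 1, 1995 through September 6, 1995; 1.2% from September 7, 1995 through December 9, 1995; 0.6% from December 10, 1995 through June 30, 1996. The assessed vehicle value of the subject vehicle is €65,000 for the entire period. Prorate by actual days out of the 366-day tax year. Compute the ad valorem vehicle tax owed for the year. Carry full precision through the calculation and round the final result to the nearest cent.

July 1 – September 6, 1995: 68 days at 4.25% → €65,000 × 4.25% × 68/366 = €513.2514
September 7 – December 9, 1995: 94 days at 1.2% → €65,000 × 1.2% × 94/366 = €200.3279
December 10, 1995 – June 30, 1996: 204 days at 0.6% → €65,000 × 0.6% × 204/366 = €217.3770
Total = €930.9563

€930.96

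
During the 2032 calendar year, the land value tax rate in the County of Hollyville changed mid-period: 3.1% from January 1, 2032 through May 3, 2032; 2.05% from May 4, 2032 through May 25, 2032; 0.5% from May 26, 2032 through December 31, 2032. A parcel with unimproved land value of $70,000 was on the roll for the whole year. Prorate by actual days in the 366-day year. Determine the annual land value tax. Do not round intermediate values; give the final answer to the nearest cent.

$1,031.83

January 1 – May 3, 2032: 124 days at 3.1% → $70,000 × 3.1% × 124/366 = $735.1913
May 4 – May 25, 2032: 22 days at 2.05% → $70,000 × 2.05% × 22/366 = $86.2568
May 26 – December 31, 2032: 220 days at 0.5% → $70,000 × 0.5% × 220/366 = $210.3825
Total = $1,031.8306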